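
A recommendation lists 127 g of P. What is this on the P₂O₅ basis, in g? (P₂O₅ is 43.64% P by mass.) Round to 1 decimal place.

291.0 g P₂O₅

P₂O₅ = 127 / 0.4364 = 291.017 g.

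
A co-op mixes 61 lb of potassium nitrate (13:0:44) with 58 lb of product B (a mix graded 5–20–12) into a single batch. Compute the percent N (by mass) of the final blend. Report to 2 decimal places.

Total mass = 61 + 58 = 119 lb.
N mass = 13%×61 + 5%×58 = 10.83 lb.
% N = 10.83 / 119 = 9.10084%.

9.10% N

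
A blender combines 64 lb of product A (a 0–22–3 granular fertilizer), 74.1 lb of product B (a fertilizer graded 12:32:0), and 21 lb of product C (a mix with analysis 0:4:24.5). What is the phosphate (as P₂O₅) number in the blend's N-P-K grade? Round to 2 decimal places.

Total mass = 64 + 74.1 + 21 = 159.1 lb.
P₂O₅ mass = 22%×64 + 32%×74.1 + 4%×21 = 38.632 lb.
% P₂O₅ = 38.632 / 159.1 = 24.2816%.

24.28% P₂O₅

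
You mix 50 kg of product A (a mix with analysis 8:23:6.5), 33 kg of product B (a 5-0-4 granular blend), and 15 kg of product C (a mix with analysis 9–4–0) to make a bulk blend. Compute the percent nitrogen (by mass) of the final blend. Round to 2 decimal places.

Total mass = 50 + 33 + 15 = 98 kg.
N mass = 8%×50 + 5%×33 + 9%×15 = 7 kg.
% N = 7 / 98 = 7.14286%.

7.14% N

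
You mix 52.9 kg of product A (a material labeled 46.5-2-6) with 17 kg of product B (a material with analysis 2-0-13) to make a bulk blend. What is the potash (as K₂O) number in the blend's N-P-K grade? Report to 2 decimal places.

7.70% K₂O

Total mass = 52.9 + 17 = 69.9 kg.
K₂O mass = 6%×52.9 + 13%×17 = 5.384 kg.
% K₂O = 5.384 / 69.9 = 7.70243%.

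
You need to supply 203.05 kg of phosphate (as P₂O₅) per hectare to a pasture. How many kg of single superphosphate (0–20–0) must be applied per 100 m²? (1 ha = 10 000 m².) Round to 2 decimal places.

10.15 kg of product per hundred sq m

Product per hectare = 203.05 / 20% = 1015.25 kg.
Convert to per 100 m²: 1015.25 × 0.01 = 10.1525 kg.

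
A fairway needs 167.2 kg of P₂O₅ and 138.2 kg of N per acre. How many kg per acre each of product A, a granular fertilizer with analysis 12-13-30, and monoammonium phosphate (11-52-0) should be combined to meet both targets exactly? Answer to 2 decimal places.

Per-acre balance (a = product A, b = monoammonium phosphate):
P₂O₅: 0.13·a + 0.52·b = 167.2
N: 0.12·a + 0.11·b = 138.2
From row1: a = (167.2 − 0.52·b) / 0.13.
Into row2: 0.12·(167.2 − 0.52·b)/0.13 + 0.11·b = 138.2 → b = 43.6175, a = 1111.684.

1111.68 kg product A, 43.62 kg monoammonium phosphate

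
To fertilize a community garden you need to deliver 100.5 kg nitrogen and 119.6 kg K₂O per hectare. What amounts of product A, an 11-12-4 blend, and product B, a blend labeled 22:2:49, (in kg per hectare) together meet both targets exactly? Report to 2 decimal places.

With a, b = kg per hectare of product A and product B:
N: 0.11·a + 0.22·b = 100.5
K₂O: 0.04·a + 0.49·b = 119.6
Eliminate a: (row1) − 0.11/0.04·(row2) → -1.1275·b = -228.4, so b = 202.572.
Back-substitute: a = (100.5 − 0.22·202.572) / 0.11 = 508.492.

508.49 kg product A, 202.57 kg product B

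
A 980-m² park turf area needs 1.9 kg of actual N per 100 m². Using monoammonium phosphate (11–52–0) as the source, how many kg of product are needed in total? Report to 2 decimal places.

169.27 kg

Product per 100 m² = 1.9 / 11% = 17.2727 kg.
Total product = 17.2727 × 980 / 100 = 169.273 kg.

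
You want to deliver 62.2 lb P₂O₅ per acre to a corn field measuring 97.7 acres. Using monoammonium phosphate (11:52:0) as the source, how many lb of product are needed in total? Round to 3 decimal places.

Product per acre = 62.2 / 52% = 119.615 lb.
Total product = 119.615 × 97.7 = 11686.4231 lb.

11686.423 lb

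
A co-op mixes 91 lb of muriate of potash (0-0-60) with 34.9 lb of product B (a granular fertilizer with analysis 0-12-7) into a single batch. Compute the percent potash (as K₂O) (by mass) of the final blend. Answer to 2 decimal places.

45.31% K₂O

Total mass = 91 + 34.9 = 125.9 lb.
K₂O mass = 60%×91 + 7%×34.9 = 57.043 lb.
% K₂O = 57.043 / 125.9 = 45.3082%.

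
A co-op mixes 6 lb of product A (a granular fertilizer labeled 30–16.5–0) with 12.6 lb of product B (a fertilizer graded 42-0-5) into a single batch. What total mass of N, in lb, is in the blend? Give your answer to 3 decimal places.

N mass = 30%×6 + 42%×12.6 = 7.092 lb.

7.092 lb N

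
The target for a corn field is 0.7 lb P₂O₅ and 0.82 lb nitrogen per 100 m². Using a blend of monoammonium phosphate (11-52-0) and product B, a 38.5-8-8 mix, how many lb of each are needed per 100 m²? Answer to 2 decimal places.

1.07 lb monoammonium phosphate, 1.83 lb product B

Per-100 m² balance (a = monoammonium phosphate, b = product B):
P₂O₅: 0.52·a + 0.08·b = 0.7
N: 0.11·a + 0.385·b = 0.82
From row1: a = (0.7 − 0.08·b) / 0.52.
Into row2: 0.11·(0.7 − 0.08·b)/0.52 + 0.385·b = 0.82 → b = 1.8255, a = 1.06531.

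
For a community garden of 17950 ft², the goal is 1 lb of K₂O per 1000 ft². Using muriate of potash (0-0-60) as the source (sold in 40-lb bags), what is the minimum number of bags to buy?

Product per 1000 ft² = 1 / 60% = 1.66667 lb.
Total product = 1.66667 × 17950 / 1000 = 29.9167 lb.
Bags = ⌈29.9167 / 40⌉ = 1.

1 bags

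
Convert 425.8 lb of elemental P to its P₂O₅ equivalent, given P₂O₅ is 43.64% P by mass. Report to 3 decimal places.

975.710 lb P₂O₅

P₂O₅ = 425.8 / 0.4364 = 975.7104 lb.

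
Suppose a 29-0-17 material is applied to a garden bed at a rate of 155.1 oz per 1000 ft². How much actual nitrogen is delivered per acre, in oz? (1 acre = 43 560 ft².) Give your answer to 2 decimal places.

nitrogen per 1000 ft² = 155.1 × 29% = 44.979 oz.
Convert to per acre: 44.979 × 43.56 = 1959.285 oz.

1959.29 oz N per acre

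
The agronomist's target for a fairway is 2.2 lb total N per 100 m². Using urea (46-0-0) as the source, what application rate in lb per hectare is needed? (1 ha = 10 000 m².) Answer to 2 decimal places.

Product per 100 m² = 2.2 / 46% = 4.78261 lb.
Convert to per hectare: 4.78261 × 100 = 478.261 lb.

478.26 lb of product per hectare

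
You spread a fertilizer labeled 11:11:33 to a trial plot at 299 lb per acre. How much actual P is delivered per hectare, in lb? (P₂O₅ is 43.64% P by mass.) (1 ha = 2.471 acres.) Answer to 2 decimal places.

35.47 lb P per hectare

P₂O₅ per acre = 299 × 11% = 32.89 lb.
Elemental P = 32.89 × 0.4364 = 14.3532 lb per acre.
Convert to per hectare: 14.3532 × 2.471 = 35.4667 lb.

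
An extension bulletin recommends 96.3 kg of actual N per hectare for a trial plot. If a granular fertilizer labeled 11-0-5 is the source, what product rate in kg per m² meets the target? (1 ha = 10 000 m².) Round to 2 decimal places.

Product per hectare = 96.3 / 11% = 875.455 kg.
Convert to per m²: 875.455 × 0.0001 = 0.0875455 kg.

0.09 kg of product per sq m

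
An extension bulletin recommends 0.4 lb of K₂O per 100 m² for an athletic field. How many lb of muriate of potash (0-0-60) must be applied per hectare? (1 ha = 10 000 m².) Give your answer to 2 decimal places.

66.67 lb of product per hectare

Product per 100 m² = 0.4 / 60% = 0.666667 lb.
Convert to per hectare: 0.666667 × 100 = 66.6667 lb.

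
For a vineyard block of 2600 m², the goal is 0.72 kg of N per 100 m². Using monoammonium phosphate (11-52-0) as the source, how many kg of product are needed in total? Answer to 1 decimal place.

Product per 100 m² = 0.72 / 11% = 6.54545 kg.
Total product = 6.54545 × 2600 / 100 = 170.182 kg.

170.2 kg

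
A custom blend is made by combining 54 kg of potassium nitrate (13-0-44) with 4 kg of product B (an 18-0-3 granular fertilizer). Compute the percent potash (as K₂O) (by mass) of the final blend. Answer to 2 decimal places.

Total mass = 54 + 4 = 58 kg.
K₂O mass = 44%×54 + 3%×4 = 23.88 kg.
% K₂O = 23.88 / 58 = 41.1724%.

41.17% K₂O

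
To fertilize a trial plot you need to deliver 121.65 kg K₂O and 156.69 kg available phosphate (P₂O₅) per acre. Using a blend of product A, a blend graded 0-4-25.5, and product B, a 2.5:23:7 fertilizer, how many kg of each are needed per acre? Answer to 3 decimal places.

304.587 kg product A, 628.289 kg product B

Let a = kg of product A, b = kg of product B (per acre).
K₂O: 0.255·a + 0.07·b = 121.65
P₂O₅: 0.04·a + 0.23·b = 156.69
Solving simultaneously: a = 304.5873, b = 628.2892.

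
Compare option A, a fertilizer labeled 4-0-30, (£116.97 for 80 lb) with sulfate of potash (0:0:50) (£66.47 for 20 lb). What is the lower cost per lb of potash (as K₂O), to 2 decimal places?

£4.87 per lb K₂O (option A)

option A: K₂O per bag = 80 × 30% = 24 lb; cost = 116.97 / 24 = £4.8738/lb K₂O.
sulfate of potash: K₂O per bag = 20 × 50% = 10 lb; cost = 66.47 / 10 = £6.6470/lb K₂O.
option A is cheaper.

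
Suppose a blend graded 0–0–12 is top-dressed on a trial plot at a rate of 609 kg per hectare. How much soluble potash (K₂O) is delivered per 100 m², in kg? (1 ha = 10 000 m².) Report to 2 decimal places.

0.73 kg K₂O per hundred sq m

K₂O per hectare = 609 × 12% = 73.08 kg.
Convert to per 100 m²: 73.08 × 0.01 = 0.7308 kg.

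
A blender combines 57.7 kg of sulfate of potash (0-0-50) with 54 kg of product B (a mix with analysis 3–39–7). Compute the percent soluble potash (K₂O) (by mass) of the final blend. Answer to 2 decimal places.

Total mass = 57.7 + 54 = 111.7 kg.
K₂O mass = 50%×57.7 + 7%×54 = 32.63 kg.
% K₂O = 32.63 / 111.7 = 29.2122%.

29.21% K₂O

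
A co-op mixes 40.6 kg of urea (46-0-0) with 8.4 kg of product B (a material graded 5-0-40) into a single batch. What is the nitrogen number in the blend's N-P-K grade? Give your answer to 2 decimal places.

38.97% N

Total mass = 40.6 + 8.4 = 49 kg.
N mass = 46%×40.6 + 5%×8.4 = 19.096 kg.
% N = 19.096 / 49 = 38.9714%.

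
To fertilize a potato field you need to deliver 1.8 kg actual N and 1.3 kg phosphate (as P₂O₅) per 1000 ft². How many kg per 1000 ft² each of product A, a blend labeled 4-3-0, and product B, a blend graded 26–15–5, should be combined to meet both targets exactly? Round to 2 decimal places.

Per-1000 ft² balance (a = product A, b = product B):
N: 0.04·a + 0.26·b = 1.8
P₂O₅: 0.03·a + 0.15·b = 1.3
Eliminate b: (row1) − 0.26/0.15·(row2) → -0.012·a = -0.453333, so a = 37.7778.
Then b = (1.3 − 0.03·37.7778) / 0.15 = 1.11111.

37.78 kg product A, 1.11 kg product B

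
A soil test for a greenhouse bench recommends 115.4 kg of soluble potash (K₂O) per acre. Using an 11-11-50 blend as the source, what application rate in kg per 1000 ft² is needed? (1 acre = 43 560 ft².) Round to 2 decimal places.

5.30 kg of product per thousand sq ft

Product per acre = 115.4 / 50% = 230.8 kg.
Convert to per 1000 ft²: 230.8 × 0.0229568 = 5.29844 kg.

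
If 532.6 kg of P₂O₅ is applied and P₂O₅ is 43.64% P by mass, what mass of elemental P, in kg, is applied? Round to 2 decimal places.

P = 532.6 × 0.4364 = 232.427 kg.

232.43 kg P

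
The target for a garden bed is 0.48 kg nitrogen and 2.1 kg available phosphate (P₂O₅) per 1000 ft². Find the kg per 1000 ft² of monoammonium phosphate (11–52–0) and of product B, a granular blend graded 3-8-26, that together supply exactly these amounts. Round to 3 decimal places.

3.618 kg monoammonium phosphate, 2.735 kg product B

Per-1000 ft² balance (a = monoammonium phosphate, b = product B):
N: 0.11·a + 0.03·b = 0.48
P₂O₅: 0.52·a + 0.08·b = 2.1
Eliminate b: (row1) − 0.03/0.08·(row2) → -0.085·a = -0.3075, so a = 3.61765.
Then b = (2.1 − 0.52·3.61765) / 0.08 = 2.73529.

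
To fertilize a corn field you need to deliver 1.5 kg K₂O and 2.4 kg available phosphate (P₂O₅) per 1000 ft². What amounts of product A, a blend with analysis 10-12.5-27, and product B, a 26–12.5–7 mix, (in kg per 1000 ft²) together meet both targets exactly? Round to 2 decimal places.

0.78 kg product A, 18.42 kg product B

With a, b = kg per 1000 ft² of product A and product B:
K₂O: 0.27·a + 0.07·b = 1.5
P₂O₅: 0.125·a + 0.125·b = 2.4
From row1: a = (1.5 − 0.07·b) / 0.27.
Into row2: 0.125·(1.5 − 0.07·b)/0.27 + 0.125·b = 2.4 → b = 18.42, a = 0.78.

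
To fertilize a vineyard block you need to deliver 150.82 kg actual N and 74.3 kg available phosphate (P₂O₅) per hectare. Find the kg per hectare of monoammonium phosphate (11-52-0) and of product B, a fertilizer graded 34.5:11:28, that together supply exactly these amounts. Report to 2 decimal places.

Let a = kg of monoammonium phosphate, b = kg of product B (per hectare).
N: 0.11·a + 0.345·b = 150.82
P₂O₅: 0.52·a + 0.11·b = 74.3
From row1: a = (150.82 − 0.345·b) / 0.11.
Into row2: 0.52·(150.82 − 0.345·b)/0.11 + 0.11·b = 74.3 → b = 419.9247, a = 54.0544.

54.05 kg monoammonium phosphate, 419.92 kg product B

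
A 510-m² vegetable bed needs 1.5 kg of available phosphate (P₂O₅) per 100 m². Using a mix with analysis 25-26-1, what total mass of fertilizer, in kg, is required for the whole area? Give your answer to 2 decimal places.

29.42 kg

Product per 100 m² = 1.5 / 26% = 5.76923 kg.
Total product = 5.76923 × 510 / 100 = 29.4231 kg.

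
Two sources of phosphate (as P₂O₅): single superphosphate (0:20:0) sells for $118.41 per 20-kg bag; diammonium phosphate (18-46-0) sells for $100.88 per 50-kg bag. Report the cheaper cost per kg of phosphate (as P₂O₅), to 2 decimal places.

$4.39 per kg P₂O₅ (diammonium phosphate)

single superphosphate: P₂O₅ per bag = 20 × 20% = 4 kg; cost = 118.41 / 4 = $29.6025/kg P₂O₅.
diammonium phosphate: P₂O₅ per bag = 50 × 46% = 23 kg; cost = 100.88 / 23 = $4.3861/kg P₂O₅.
diammonium phosphate is cheaper.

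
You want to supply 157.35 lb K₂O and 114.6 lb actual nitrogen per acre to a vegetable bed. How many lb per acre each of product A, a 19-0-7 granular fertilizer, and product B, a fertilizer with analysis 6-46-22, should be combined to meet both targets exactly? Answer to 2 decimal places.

419.44 lb product A, 581.77 lb product B

Per-acre balance (a = product A, b = product B):
K₂O: 0.07·a + 0.22·b = 157.35
N: 0.19·a + 0.06·b = 114.6
Eliminate b: (row1) − 0.22/0.06·(row2) → -0.626667·a = -262.85, so a = 419.441.
Then b = (114.6 − 0.19·419.441) / 0.06 = 581.769.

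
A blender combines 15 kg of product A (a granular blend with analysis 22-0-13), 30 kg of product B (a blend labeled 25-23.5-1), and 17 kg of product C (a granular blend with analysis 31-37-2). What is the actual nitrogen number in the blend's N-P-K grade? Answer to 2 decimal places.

25.92% N

Total mass = 15 + 30 + 17 = 62 kg.
N mass = 22%×15 + 25%×30 + 31%×17 = 16.07 kg.
% N = 16.07 / 62 = 25.9194%.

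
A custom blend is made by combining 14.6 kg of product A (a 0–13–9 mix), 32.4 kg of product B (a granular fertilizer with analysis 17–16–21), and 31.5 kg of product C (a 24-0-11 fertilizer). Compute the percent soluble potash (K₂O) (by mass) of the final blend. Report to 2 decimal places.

Total mass = 14.6 + 32.4 + 31.5 = 78.5 kg.
K₂O mass = 9%×14.6 + 21%×32.4 + 11%×31.5 = 11.583 kg.
% K₂O = 11.583 / 78.5 = 14.7554%.

14.76% K₂O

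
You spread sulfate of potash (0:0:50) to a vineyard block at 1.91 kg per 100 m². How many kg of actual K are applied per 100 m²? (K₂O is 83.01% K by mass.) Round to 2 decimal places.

K₂O per 100 m² = 1.91 × 50% = 0.955 kg.
Elemental K = 0.955 × 0.8301 = 0.792745 kg per 100 m².

0.79 kg K per hundred sq m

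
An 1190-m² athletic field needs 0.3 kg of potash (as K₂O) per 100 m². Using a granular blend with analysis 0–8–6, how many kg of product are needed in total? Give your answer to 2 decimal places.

Product per 100 m² = 0.3 / 6% = 5 kg.
Total product = 5 × 1190 / 100 = 59.5 kg.

59.50 kg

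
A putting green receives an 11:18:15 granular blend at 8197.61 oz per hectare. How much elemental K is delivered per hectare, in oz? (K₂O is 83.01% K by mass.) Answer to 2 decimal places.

1020.73 oz K per hectare

K₂O per hectare = 8197.61 × 15% = 1229.64 oz.
Elemental K = 1229.64 × 0.8301 = 1020.725 oz per hectare.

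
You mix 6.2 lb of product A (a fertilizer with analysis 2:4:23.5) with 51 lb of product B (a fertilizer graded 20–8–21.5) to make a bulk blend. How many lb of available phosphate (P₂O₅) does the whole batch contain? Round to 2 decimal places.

P₂O₅ mass = 4%×6.2 + 8%×51 = 4.328 lb.

4.33 lb P₂O₅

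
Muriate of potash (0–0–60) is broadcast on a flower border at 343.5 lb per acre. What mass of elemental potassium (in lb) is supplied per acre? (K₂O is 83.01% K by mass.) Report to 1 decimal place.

171.1 lb K per acre

K₂O per acre = 343.5 × 60% = 206.1 lb.
Elemental K = 206.1 × 0.8301 = 171.084 lb per acre.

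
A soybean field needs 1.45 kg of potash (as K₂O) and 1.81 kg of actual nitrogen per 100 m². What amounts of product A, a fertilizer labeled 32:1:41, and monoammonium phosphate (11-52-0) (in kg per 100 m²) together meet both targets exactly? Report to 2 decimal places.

3.54 kg product A, 6.17 kg monoammonium phosphate

With a, b = kg per 100 m² of product A and monoammonium phosphate:
K₂O: 0.41·a + 0·b = 1.45
N: 0.32·a + 0.11·b = 1.81
Eliminate a: (row1) − 0.41/0.32·(row2) → -0.140937·b = -0.869063, so b = 6.1663.
Back-substitute: a = (1.45 − 0·6.1663) / 0.41 = 3.53659.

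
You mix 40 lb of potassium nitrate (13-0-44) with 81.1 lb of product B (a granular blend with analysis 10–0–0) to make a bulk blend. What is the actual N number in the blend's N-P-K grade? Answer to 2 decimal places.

Total mass = 40 + 81.1 = 121.1 lb.
N mass = 13%×40 + 10%×81.1 = 13.31 lb.
% N = 13.31 / 121.1 = 10.9909%.

10.99% N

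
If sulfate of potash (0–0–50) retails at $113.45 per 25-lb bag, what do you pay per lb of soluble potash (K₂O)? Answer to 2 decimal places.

K₂O in bag = 25 × 50% = 12.5 lb.
Cost per lb K₂O = $113.45 / 12.5 = $9.0760.

$9.08 per lb K₂O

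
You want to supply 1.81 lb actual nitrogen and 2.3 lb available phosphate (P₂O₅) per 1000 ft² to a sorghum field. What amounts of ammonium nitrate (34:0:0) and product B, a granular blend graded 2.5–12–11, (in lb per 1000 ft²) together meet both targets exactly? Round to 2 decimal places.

3.91 lb ammonium nitrate, 19.17 lb product B

With a, b = lb per 1000 ft² of ammonium nitrate and product B:
N: 0.34·a + 0.025·b = 1.81
P₂O₅: 0·a + 0.12·b = 2.3
Solving simultaneously: a = 3.91422, b = 19.1667.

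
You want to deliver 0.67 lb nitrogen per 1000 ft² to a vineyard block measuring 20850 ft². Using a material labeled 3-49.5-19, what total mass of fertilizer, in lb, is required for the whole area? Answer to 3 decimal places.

465.650 lb

Product per 1000 ft² = 0.67 / 3% = 22.3333 lb.
Total product = 22.3333 × 20850 / 1000 = 465.65 lb.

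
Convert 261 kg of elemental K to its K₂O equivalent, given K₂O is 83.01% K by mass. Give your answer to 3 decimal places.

314.420 kg K₂O

K₂O = 261 / 0.8301 = 314.4199 kg.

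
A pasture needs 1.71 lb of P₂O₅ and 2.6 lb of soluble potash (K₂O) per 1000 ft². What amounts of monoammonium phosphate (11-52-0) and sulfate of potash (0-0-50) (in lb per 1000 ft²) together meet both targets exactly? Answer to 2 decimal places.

3.29 lb monoammonium phosphate, 5.20 lb sulfate of potash

Let a = lb of monoammonium phosphate, b = lb of sulfate of potash (per 1000 ft²).
P₂O₅: 0.52·a + 0·b = 1.71
K₂O: 0·a + 0.5·b = 2.6
Solving simultaneously: a = 3.28846, b = 5.2.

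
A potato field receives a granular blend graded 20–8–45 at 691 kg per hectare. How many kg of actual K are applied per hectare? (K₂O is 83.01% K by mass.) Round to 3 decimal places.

K₂O per hectare = 691 × 45% = 310.95 kg.
Elemental K = 310.95 × 0.8301 = 258.1196 kg per hectare.

258.120 kg K per hectare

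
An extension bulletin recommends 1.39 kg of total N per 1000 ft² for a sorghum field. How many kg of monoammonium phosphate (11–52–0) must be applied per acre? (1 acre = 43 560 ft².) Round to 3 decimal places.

Product per 1000 ft² = 1.39 / 11% = 12.6364 kg.
Convert to per acre: 12.6364 × 43.56 = 550.44 kg.

550.440 kg of product per acre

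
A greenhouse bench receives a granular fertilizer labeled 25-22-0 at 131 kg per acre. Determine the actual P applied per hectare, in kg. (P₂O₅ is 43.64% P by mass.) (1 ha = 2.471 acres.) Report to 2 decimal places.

P₂O₅ per acre = 131 × 22% = 28.82 kg.
Elemental P = 28.82 × 0.4364 = 12.577 kg per acre.
Convert to per hectare: 12.577 × 2.471 = 31.0779 kg.

31.08 kg P per hectare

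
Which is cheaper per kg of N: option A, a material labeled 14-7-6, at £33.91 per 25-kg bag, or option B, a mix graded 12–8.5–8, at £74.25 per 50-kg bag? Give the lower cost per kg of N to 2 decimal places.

£9.69 per kg N (option A)

option A: N per bag = 25 × 14% = 3.5 kg; cost = 33.91 / 3.5 = £9.6886/kg N.
option B: N per bag = 50 × 12% = 6 kg; cost = 74.25 / 6 = £12.3750/kg N.
option A is cheaper.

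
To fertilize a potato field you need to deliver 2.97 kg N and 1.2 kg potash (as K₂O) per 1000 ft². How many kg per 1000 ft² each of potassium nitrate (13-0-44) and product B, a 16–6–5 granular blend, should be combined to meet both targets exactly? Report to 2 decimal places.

With a, b = kg per 1000 ft² of potassium nitrate and product B:
N: 0.13·a + 0.16·b = 2.97
K₂O: 0.44·a + 0.05·b = 1.2
Eliminate b: (row1) − 0.16/0.05·(row2) → -1.278·a = -0.87, so a = 0.680751.
Then b = (1.2 − 0.44·0.680751) / 0.05 = 18.0094.

0.68 kg potassium nitrate, 18.01 kg product B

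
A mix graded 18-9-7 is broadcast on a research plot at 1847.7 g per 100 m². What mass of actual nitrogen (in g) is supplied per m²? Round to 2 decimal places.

nitrogen per 100 m² = 1847.7 × 18% = 332.586 g.
Convert to per m²: 332.586 × 0.01 = 3.32586 g.

3.33 g N per sq m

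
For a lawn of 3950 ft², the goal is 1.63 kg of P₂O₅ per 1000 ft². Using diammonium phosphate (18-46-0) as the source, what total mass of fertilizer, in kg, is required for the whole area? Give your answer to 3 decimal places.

Product per 1000 ft² = 1.63 / 46% = 3.54348 kg.
Total product = 3.54348 × 3950 / 1000 = 13.9967 kg.

13.997 kg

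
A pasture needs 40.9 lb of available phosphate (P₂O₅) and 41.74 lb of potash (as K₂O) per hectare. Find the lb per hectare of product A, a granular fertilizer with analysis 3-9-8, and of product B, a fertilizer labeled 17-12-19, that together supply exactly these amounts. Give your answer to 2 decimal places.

368.29 lb product A, 64.61 lb product B

Let a = lb of product A, b = lb of product B (per hectare).
P₂O₅: 0.09·a + 0.12·b = 40.9
K₂O: 0.08·a + 0.19·b = 41.74
From row1: a = (40.9 − 0.12·b) / 0.09.
Into row2: 0.08·(40.9 − 0.12·b)/0.09 + 0.19·b = 41.74 → b = 64.6133, a = 368.293.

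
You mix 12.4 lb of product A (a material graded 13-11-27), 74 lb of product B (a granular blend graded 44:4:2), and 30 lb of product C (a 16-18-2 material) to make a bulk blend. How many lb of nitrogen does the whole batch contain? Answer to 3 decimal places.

38.972 lb N

N mass = 13%×12.4 + 44%×74 + 16%×30 = 38.972 lb.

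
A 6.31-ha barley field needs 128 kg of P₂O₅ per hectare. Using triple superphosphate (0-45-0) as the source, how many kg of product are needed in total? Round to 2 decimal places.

1794.84 kg

Product per hectare = 128 / 45% = 284.444 kg.
Total product = 284.444 × 6.31 = 1794.844 kg.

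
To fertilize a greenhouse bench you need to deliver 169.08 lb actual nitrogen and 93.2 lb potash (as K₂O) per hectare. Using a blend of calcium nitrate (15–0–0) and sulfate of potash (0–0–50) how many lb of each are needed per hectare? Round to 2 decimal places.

Let a = lb of calcium nitrate, b = lb of sulfate of potash (per hectare).
N: 0.15·a + 0·b = 169.08
K₂O: 0·a + 0.5·b = 93.2
Solving simultaneously: a = 1127.2, b = 186.4.

1127.20 lb calcium nitrate, 186.40 lb sulfate of potash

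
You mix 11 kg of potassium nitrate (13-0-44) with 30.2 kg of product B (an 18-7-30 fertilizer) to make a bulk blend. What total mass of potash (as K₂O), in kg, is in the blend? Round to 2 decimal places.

13.90 kg K₂O

K₂O mass = 44%×11 + 30%×30.2 = 13.9 kg.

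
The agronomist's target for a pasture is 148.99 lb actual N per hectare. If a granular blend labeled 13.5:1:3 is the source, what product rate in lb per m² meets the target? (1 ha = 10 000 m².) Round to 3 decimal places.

Product per hectare = 148.99 / 13.5% = 1103.63 lb.
Convert to per m²: 1103.63 × 0.0001 = 0.110363 lb.

0.110 lb of product per sq m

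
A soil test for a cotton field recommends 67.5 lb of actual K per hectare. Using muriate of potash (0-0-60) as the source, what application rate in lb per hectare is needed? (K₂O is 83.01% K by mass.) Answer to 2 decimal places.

As K₂O: 67.5 / 0.8301 = 81.3155 lb per hectare.
Product per hectare = 81.3155 / 60% = 135.526 lb.

135.53 lb of product per hectare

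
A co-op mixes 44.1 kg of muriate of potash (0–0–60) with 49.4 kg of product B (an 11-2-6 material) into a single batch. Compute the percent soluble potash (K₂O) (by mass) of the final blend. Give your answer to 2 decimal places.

31.47% K₂O

Total mass = 44.1 + 49.4 = 93.5 kg.
K₂O mass = 60%×44.1 + 6%×49.4 = 29.424 kg.
% K₂O = 29.424 / 93.5 = 31.4695%.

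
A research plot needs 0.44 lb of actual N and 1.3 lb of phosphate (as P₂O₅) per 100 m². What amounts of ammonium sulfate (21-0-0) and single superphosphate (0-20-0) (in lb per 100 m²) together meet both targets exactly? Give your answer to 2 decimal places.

Per-100 m² balance (a = ammonium sulfate, b = single superphosphate):
N: 0.21·a + 0·b = 0.44
P₂O₅: 0·a + 0.2·b = 1.3
Solving simultaneously: a = 2.09524, b = 6.5.

2.10 lb ammonium sulfate, 6.50 lb single superphosphate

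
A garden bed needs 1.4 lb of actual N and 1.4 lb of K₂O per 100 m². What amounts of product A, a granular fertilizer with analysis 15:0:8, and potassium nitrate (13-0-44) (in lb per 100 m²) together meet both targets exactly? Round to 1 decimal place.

7.8 lb product A, 1.8 lb potassium nitrate

Per-100 m² balance (a = product A, b = potassium nitrate):
N: 0.15·a + 0.13·b = 1.4
K₂O: 0.08·a + 0.44·b = 1.4
Solving simultaneously: a = 7.80576, b = 1.76259.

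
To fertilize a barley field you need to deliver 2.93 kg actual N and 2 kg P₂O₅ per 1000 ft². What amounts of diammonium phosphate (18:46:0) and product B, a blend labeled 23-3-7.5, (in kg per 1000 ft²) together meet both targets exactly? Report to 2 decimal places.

Let a = kg of diammonium phosphate, b = kg of product B (per 1000 ft²).
N: 0.18·a + 0.23·b = 2.93
P₂O₅: 0.46·a + 0.03·b = 2
Eliminate b: (row1) − 0.23/0.03·(row2) → -3.34667·a = -12.4033, so a = 3.70618.
Then b = (2 − 0.46·3.70618) / 0.03 = 9.83865.

3.71 kg diammonium phosphate, 9.84 kg product B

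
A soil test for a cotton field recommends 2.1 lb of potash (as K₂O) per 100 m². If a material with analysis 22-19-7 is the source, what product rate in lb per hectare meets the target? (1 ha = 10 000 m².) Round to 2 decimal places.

3000.00 lb of product per hectare

Product per 100 m² = 2.1 / 7% = 30 lb.
Convert to per hectare: 30 × 100 = 3000 lb.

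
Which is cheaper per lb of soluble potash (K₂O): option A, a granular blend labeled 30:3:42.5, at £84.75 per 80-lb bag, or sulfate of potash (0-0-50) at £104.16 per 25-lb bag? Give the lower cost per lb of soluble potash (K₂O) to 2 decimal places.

£2.49 per lb K₂O (option A)

option A: K₂O per bag = 80 × 42.5% = 34 lb; cost = 84.75 / 34 = £2.4926/lb K₂O.
sulfate of potash: K₂O per bag = 25 × 50% = 12.5 lb; cost = 104.16 / 12.5 = £8.3328/lb K₂O.
option A is cheaper.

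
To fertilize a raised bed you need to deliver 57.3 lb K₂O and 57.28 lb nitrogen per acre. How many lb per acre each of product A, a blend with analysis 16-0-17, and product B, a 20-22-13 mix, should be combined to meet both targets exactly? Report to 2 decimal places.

304.06 lb product A, 43.15 lb product B

Per-acre balance (a = product A, b = product B):
K₂O: 0.17·a + 0.13·b = 57.3
N: 0.16·a + 0.2·b = 57.28
Solving simultaneously: a = 304.061, b = 43.1515.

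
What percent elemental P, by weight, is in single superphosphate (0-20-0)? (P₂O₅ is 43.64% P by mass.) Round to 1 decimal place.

%P = 20 × 0.4364 = 8.728%.

8.7% P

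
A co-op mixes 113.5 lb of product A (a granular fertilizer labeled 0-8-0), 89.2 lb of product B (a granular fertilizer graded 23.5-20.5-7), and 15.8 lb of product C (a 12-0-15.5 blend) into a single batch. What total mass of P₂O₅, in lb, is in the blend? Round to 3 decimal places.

P₂O₅ mass = 8%×113.5 + 20.5%×89.2 + 0%×15.8 = 27.366 lb.

27.366 lb P₂O₅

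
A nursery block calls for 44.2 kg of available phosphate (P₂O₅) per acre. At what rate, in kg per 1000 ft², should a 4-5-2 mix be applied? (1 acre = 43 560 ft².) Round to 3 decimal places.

20.294 kg of product per thousand sq ft

Product per acre = 44.2 / 5% = 884 kg.
Convert to per 1000 ft²: 884 × 0.0229568 = 20.2938 kg.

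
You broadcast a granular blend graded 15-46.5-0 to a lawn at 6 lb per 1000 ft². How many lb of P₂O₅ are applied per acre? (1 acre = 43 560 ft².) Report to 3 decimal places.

121.532 lb P₂O₅ per acre

P₂O₅ per 1000 ft² = 6 × 46.5% = 2.79 lb.
Convert to per acre: 2.79 × 43.56 = 121.5324 lb.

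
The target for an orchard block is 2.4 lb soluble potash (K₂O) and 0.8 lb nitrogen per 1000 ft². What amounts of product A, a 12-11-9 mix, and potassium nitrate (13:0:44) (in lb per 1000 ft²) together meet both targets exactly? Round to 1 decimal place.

1.0 lb product A, 5.3 lb potassium nitrate

Let a = lb of product A, b = lb of potassium nitrate (per 1000 ft²).
K₂O: 0.09·a + 0.44·b = 2.4
N: 0.12·a + 0.13·b = 0.8
Solving simultaneously: a = 0.973236, b = 5.25547.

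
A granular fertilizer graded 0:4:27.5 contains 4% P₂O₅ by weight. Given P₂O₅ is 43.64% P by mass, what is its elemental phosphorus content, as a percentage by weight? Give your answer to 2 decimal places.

%P = 4 × 0.4364 = 1.7456%.

1.75% P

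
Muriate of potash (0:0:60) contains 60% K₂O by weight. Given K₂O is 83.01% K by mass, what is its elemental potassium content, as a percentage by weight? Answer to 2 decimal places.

%K = 60 × 0.8301 = 49.806%.

49.81% K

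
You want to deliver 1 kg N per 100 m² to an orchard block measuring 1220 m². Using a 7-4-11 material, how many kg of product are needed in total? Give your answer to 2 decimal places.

174.29 kg

Product per 100 m² = 1 / 7% = 14.2857 kg.
Total product = 14.2857 × 1220 / 100 = 174.286 kg.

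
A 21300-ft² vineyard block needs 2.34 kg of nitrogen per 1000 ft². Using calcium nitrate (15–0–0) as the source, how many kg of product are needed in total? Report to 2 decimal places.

Product per 1000 ft² = 2.34 / 15% = 15.6 kg.
Total product = 15.6 × 21300 / 1000 = 332.28 kg.

332.28 kg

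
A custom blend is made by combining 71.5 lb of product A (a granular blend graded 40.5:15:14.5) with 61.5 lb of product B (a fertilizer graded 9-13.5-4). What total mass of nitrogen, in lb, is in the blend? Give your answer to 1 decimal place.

34.5 lb N

N mass = 40.5%×71.5 + 9%×61.5 = 34.4925 lb.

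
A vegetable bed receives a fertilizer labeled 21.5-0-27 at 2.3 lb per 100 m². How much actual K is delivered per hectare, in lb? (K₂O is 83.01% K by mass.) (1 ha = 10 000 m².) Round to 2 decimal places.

K₂O per 100 m² = 2.3 × 27% = 0.621 lb.
Elemental K = 0.621 × 0.8301 = 0.515492 lb per 100 m².
Convert to per hectare: 0.515492 × 100 = 51.5492 lb.

51.55 lb K per hectare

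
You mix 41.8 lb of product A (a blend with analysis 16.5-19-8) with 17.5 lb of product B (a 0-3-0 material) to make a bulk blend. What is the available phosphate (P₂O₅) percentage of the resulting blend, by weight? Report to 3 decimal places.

Total mass = 41.8 + 17.5 = 59.3 lb.
P₂O₅ mass = 19%×41.8 + 3%×17.5 = 8.467 lb.
% P₂O₅ = 8.467 / 59.3 = 14.2782%.

14.278% P₂O₅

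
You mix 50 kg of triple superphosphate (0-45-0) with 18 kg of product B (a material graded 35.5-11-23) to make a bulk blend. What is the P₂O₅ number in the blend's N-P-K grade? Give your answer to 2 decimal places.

Total mass = 50 + 18 = 68 kg.
P₂O₅ mass = 45%×50 + 11%×18 = 24.48 kg.
% P₂O₅ = 24.48 / 68 = 36%.

36.00% P₂O₅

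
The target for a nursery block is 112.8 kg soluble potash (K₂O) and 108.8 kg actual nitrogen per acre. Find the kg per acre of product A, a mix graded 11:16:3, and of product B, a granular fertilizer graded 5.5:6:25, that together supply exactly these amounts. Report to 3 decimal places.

Per-acre balance (a = product A, b = product B):
K₂O: 0.03·a + 0.25·b = 112.8
N: 0.11·a + 0.055·b = 108.8
Solving simultaneously: a = 812.2244, b = 353.7331.

812.224 kg product A, 353.733 kg product B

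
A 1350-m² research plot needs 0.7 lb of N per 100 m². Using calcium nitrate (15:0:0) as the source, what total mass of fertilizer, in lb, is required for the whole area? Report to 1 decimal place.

Product per 100 m² = 0.7 / 15% = 4.66667 lb.
Total product = 4.66667 × 1350 / 100 = 63 lb.

63.0 lb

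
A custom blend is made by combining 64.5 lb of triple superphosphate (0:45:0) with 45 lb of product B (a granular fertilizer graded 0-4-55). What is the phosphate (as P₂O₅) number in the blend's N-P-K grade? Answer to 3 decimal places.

Total mass = 64.5 + 45 = 109.5 lb.
P₂O₅ mass = 45%×64.5 + 4%×45 = 30.825 lb.
% P₂O₅ = 30.825 / 109.5 = 28.1507%.

28.151% P₂O₅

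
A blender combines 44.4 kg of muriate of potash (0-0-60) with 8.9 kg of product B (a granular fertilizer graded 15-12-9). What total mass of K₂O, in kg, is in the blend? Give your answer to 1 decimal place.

K₂O mass = 60%×44.4 + 9%×8.9 = 27.441 kg.

27.4 kg K₂O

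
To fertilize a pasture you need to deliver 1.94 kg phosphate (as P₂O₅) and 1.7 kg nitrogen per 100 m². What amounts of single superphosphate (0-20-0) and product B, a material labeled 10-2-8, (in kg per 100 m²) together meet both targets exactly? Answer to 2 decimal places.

8.00 kg single superphosphate, 17.00 kg product B

Let a = kg of single superphosphate, b = kg of product B (per 100 m²).
P₂O₅: 0.2·a + 0.02·b = 1.94
N: 0·a + 0.1·b = 1.7
Solving simultaneously: a = 8, b = 17.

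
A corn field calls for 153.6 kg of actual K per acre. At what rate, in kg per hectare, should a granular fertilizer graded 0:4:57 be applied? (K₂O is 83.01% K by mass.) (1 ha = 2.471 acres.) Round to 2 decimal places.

802.16 kg of product per hectare

As K₂O: 153.6 / 0.8301 = 185.038 kg per acre.
Product per acre = 185.038 / 57% = 324.628 kg.
Convert to per hectare: 324.628 × 2.471 = 802.156 kg.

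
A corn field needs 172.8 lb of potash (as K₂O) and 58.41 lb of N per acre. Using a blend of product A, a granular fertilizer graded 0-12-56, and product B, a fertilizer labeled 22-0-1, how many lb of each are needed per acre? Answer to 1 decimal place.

With a, b = lb per acre of product A and product B:
K₂O: 0.56·a + 0.01·b = 172.8
N: 0·a + 0.22·b = 58.41
Solving simultaneously: a = 303.83, b = 265.5.

303.8 lb product A, 265.5 lb product B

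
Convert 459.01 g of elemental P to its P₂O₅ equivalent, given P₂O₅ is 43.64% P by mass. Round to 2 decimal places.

P₂O₅ = 459.01 / 0.4364 = 1051.8103 g.

1051.81 g P₂O₅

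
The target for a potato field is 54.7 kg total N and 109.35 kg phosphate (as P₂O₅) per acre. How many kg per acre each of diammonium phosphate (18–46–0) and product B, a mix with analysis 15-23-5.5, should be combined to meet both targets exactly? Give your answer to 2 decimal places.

138.46 kg diammonium phosphate, 198.51 kg product B

Per-acre balance (a = diammonium phosphate, b = product B):
N: 0.18·a + 0.15·b = 54.7
P₂O₅: 0.46·a + 0.23·b = 109.35
Eliminate b: (row1) − 0.15/0.23·(row2) → -0.12·a = -16.6152, so a = 138.4601.
Then b = (109.35 − 0.46·138.4601) / 0.23 = 198.514.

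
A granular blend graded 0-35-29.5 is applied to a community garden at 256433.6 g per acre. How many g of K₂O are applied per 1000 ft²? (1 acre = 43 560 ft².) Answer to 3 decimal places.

K₂O per acre = 256433.6 × 29.5% = 75647.9 g.
Convert to per 1000 ft²: 75647.9 × 0.0229568 = 1736.6371 g.

1736.637 g K₂O per thousand sq ft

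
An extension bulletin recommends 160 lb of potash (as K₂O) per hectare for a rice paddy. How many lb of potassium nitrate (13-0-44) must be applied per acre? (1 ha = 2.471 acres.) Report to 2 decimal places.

147.16 lb of product per acre

Product per hectare = 160 / 44% = 363.636 lb.
Convert to per acre: 363.636 × 0.404694 = 147.162 lb.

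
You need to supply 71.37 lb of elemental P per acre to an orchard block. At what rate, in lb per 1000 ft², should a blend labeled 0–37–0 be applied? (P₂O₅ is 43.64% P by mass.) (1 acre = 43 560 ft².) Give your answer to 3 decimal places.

10.147 lb of product per thousand sq ft

As P₂O₅: 71.37 / 0.4364 = 163.543 lb per acre.
Product per acre = 163.543 / 37% = 442.007 lb.
Convert to per 1000 ft²: 442.007 × 0.0229568 = 10.1471 lb.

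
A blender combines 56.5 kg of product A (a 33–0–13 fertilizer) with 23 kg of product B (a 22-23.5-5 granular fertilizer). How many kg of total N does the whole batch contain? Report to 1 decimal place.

23.7 kg N

N mass = 33%×56.5 + 22%×23 = 23.705 kg.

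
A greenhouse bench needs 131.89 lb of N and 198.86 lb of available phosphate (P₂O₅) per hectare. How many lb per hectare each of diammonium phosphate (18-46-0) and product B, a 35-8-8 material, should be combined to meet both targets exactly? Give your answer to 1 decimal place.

402.8 lb diammonium phosphate, 169.7 lb product B

Let a = lb of diammonium phosphate, b = lb of product B (per hectare).
N: 0.18·a + 0.35·b = 131.89
P₂O₅: 0.46·a + 0.08·b = 198.86
From row1: a = (131.89 − 0.35·b) / 0.18.
Into row2: 0.46·(131.89 − 0.35·b)/0.18 + 0.08·b = 198.86 → b = 169.677, a = 402.795.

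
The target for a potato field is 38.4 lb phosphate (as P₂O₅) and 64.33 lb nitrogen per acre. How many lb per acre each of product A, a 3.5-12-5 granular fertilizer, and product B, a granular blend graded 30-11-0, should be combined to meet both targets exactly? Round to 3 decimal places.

138.218 lb product A, 198.308 lb product B

Let a = lb of product A, b = lb of product B (per acre).
P₂O₅: 0.12·a + 0.11·b = 38.4
N: 0.035·a + 0.3·b = 64.33
Eliminate b: (row1) − 0.11/0.3·(row2) → 0.107167·a = 14.8123, so a = 138.2177.
Then b = (64.33 − 0.035·138.2177) / 0.3 = 198.3079.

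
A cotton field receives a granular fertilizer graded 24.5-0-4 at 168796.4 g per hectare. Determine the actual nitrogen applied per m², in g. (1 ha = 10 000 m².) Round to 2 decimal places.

nitrogen per hectare = 168796.4 × 24.5% = 41355.1 g.
Convert to per m²: 41355.1 × 0.0001 = 4.13551 g.

4.14 g N per sq m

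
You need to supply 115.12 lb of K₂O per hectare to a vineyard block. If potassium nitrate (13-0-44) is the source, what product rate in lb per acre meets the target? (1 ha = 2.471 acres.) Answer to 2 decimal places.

Product per hectare = 115.12 / 44% = 261.636 lb.
Convert to per acre: 261.636 × 0.404694 = 105.883 lb.

105.88 lb of product per acre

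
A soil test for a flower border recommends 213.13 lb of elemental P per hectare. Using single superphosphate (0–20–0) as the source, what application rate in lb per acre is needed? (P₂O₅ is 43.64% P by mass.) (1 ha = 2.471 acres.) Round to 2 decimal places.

As P₂O₅: 213.13 / 0.4364 = 488.382 lb per hectare.
Product per hectare = 488.382 / 20% = 2441.91 lb.
Convert to per acre: 2441.91 × 0.404694 = 988.228 lb.

988.23 lb of product per acre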